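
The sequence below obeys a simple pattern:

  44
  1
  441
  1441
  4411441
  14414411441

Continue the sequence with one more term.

From term 3 onward, concatenate the second-to-last term with the last: 44·1 = 441, 1·441 = 1441, …
So term 7 is 4411441·14414411441.

441144114414411441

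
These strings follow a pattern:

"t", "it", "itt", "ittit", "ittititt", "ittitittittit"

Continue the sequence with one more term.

From term 3 onward, concatenate the last term with the second-to-last: it·t = itt, itt·it = ittit, …
So term 7 is ittitittittit·ittititt.

ittitittittitittititt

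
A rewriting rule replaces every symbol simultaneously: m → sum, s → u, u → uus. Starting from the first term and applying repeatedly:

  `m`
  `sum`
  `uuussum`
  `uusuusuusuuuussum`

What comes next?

uusuusuuusuusuuusuusuuusuusuusuusuuuussum

Applying the rule to each of the 17 symbols of uusuusuusuuuussum gives the pieces uus uus u uus uus u uus uus u uus uus uus uus u u uus sum, which concatenate to the answer.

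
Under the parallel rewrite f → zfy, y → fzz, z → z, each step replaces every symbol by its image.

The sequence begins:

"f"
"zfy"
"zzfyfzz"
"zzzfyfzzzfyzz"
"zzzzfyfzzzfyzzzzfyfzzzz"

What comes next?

Replace each of the 23 characters of zzzzfyfzzzfyzzzzfyfzzzz in place — z z z z zfy fzz zfy z z z zfy fzz z z z z zfy fzz zfy z z z z — and concatenate.

zzzzzfyfzzzfyzzzzfyfzzzzzzzfyfzzzfyzzzz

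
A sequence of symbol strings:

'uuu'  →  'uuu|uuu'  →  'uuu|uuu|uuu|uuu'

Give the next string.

Every step duplicates the string with '|' between the halves.
So the next term is two copies of uuu|uuu|uuu|uuu with '|' between the halves.

uuu|uuu|uuu|uuu|uuu|uuu|uuu|uuu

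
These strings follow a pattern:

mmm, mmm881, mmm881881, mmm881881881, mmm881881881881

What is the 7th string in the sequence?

Every step adds 881 to the end: s(k+1) = s(k)·881.
From mmm881881881881, 2 further steps: mmm881881881881 → mmm881881881881881 → (answer).

mmm881881881881881881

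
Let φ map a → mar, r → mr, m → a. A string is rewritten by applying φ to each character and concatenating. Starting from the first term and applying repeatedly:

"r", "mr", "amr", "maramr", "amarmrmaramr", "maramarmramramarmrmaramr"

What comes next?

Applying the rule to each of the 24 symbols of maramarmramramarmrmaramr gives the pieces a mar mr mar a mar mr a mr mar a mr mar a mar mr a mr a mar mr mar a mr, which concatenate to the answer.

amarmrmaramarmramrmaramrmaramarmramramarmrmaramr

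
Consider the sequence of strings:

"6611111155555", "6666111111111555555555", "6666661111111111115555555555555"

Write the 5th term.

Each string has the form 6^{2n} 1^{3n+3} 5^{4n+1} (n = 1, 2, …).
For term 5, n = 5, so the run lengths are 10, 18, 21.

6666666666111111111111111111555555555555555555555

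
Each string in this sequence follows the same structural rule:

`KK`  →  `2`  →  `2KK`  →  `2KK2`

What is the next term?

2KK22KK

Each term (from the third on) is the previous term followed by the one before it: term 3 = 2·KK = 2KK.
So term 5 is 2KK2·2KK.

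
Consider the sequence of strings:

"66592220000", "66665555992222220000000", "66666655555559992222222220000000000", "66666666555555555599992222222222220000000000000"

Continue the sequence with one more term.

The n-th term is 2n 6's then 3n-2 5's then n 9's then 3n 2's then 3n+1 0's (n = 1, 2, …).
For the next term, n = 5, so the run lengths are 10, 13, 5, 15, 16.

66666666665555555555555999992222222222222220000000000000000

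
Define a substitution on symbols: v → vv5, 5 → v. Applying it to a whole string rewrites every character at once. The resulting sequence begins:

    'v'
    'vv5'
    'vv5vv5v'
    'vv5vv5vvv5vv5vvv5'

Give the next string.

vv5vv5vvv5vv5vvv5vv5vv5vvv5vv5vvv5vv5vv5v

Applying the rule to each of the 17 symbols of vv5vv5vvv5vv5vvv5 gives the pieces vv5 vv5 v vv5 vv5 v vv5 vv5 vv5 v vv5 vv5 v vv5 vv5 vv5 v, which concatenate to the answer.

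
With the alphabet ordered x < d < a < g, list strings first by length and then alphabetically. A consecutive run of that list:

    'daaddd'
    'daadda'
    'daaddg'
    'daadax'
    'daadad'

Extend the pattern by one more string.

Treat daadad as a base-4 numeral over the given alphabet and add one, carrying through any trailing g's.

daadaa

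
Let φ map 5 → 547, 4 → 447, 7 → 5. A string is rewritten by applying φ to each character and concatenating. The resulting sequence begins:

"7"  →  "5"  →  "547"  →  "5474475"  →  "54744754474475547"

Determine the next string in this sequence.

Replace each of the 17 characters of 54744754474475547 in place — 547 447 5 447 447 5 547 447 447 5 447 447 5 547 547 447 5 — and concatenate.

54744754474475547447447544744755475474475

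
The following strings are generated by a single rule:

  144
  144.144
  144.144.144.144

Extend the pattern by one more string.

Each string is two copies of the previous one joined by '.'.
One more doubling of 144.144.144.144 gives the answer.

144.144.144.144.144.144.144.144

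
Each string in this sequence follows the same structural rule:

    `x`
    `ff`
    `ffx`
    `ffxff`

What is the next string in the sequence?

ffxffffx

From term 3 onward, concatenate the last term with the second-to-last: ff·x = ffx, ffx·ff = ffxff, …
Continuing: ffxff · ffx gives term 5.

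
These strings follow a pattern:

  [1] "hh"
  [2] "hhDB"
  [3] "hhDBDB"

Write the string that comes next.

hhDBDBDB

Every step adds DB to the end: s(k+1) = s(k)·DB.
So the next term is hhDBDB·DB.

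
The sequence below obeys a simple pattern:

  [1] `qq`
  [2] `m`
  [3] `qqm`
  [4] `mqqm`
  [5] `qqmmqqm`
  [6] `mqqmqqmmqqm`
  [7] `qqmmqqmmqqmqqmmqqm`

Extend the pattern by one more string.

From term 3 onward, concatenate the second-to-last term with the last: qq·m = qqm, m·qqm = mqqm, …
Continuing: mqqmqqmmqqm · qqmmqqmmqqmqqmmqqm gives term 8.

mqqmqqmmqqmqqmmqqmmqqmqqmmqqm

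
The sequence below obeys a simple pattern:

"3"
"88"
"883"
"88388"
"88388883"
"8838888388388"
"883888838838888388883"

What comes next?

8838888388388883888838838888388388

This is a Fibonacci-style word recurrence s(k) = s(k−1)·s(k−2): e.g. 88·3 = 883.
The next term joins 883888838838888388883 and 8838888388388.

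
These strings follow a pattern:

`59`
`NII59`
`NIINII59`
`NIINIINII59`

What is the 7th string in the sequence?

NIINIINIINIINIINII59

Each term is the previous one with NII prepended.
From NIINIINII59, 3 further steps: NIINIINII59 → NIINIINIINII59 → NIINIINIINIINII59 → (answer).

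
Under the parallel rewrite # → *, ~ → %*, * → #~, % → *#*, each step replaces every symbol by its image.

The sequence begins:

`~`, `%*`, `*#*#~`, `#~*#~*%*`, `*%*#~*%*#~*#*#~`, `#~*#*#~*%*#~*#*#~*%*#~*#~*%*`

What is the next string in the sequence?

*%*#~*#~*%*#~*#*#~*%*#~*#~*%*#~*#*#~*%*#~*%*#~*#*#~

φ(#~*#*#~*%*#~*#*#~*%*#~*#~*%*) expands symbol-by-symbol to * %* #~ * #~ * %* #~ *#* #~ * %* #~ * #~ * %* #~ *#* #~ * %* #~ * %* #~ *#* #~; joining the 28 pieces gives the next term.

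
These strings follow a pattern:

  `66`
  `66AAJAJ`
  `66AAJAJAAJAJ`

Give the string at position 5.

66AAJAJAAJAJAAJAJAAJAJ

Every step adds AAJAJ to the end: s(k+1) = s(k)·AAJAJ.
From 66AAJAJAAJAJ, 2 further steps: 66AAJAJAAJAJ → 66AAJAJAAJAJAAJAJ → (answer).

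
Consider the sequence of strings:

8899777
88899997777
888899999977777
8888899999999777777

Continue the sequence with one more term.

88888899999999997777777

The n-th term is n+1 8's then 2n 9's then n+2 7's (n = 1, 2, …).
Setting n = 5 gives 6, 10, 7 characters in each block.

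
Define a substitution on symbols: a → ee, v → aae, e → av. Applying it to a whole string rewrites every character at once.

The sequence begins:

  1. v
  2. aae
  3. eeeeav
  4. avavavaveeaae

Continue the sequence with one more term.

φ(avavavaveeaae) expands symbol-by-symbol to ee aae ee aae ee aae ee aae av av ee ee av; joining the 13 pieces gives the next term.

eeaaeeeaaeeeaaeeeaaeavaveeeeav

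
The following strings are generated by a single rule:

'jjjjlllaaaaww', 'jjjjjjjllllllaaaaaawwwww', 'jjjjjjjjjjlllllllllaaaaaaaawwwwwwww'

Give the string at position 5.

Each string has the form j^{3n+1} l^{3n} a^{2n+2} w^{3n-1} (n = 1, 2, …).
For term 5, n = 5, so the run lengths are 16, 15, 12, 14.

jjjjjjjjjjjjjjjjlllllllllllllllaaaaaaaaaaaawwwwwwwwwwwwww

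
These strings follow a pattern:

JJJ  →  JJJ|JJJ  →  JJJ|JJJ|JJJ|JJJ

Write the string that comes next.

s(k+1) = s(k)·|·s(k) — each term doubles the last with '|' between the halves.
Doubling JJJ|JJJ|JJJ|JJJ with '|' between the halves:

JJJ|JJJ|JJJ|JJJ|JJJ|JJJ|JJJ|JJJ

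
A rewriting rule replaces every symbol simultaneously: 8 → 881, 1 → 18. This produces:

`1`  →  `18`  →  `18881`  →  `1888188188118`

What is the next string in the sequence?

Applying the rule to each of the 13 symbols of 1888188188118 gives the pieces 18 881 881 881 18 881 881 18 881 881 18 18 881, which concatenate to the answer.

1888188188118881881188818811818881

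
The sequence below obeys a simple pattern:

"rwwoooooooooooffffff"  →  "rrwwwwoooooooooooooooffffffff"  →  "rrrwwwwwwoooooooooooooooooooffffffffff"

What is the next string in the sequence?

rrrrwwwwwwwwoooooooooooooooooooooooffffffffffff

Each string has the form r^{n-1} w^{2n-2} o^{4n+3} f^{2n+2}, where the shown terms are n = 2, 3, 4.
Setting n = 5 gives 4, 8, 23, 12 characters in each block.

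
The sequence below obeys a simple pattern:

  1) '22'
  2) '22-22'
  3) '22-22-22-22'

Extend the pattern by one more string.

Each string is two copies of the previous one joined by '-'.
So the next term is two copies of 22-22-22-22 with '-' between the halves.

22-22-22-22-22-22-22-22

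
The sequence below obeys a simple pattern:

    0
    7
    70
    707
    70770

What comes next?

This is a Fibonacci-style word recurrence s(k) = s(k−1)·s(k−2): e.g. 7·0 = 70.
So term 6 is 70770·707.

70770707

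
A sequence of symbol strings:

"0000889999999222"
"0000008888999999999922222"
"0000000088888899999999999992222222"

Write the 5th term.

0000000000008888888888999999999999999999922222222222

Each string has the form 0^{2n} 8^{2n-2} 9^{3n+1} 2^{2n-1}, where the shown terms are n = 2, 3, 4.
For term 5, n = 6, so the run lengths are 12, 10, 19, 11.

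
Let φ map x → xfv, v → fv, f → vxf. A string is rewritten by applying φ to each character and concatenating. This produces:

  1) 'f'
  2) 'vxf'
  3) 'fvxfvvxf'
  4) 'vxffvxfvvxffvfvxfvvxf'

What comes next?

φ(vxffvxfvvxffvfvxfvvxf) expands symbol-by-symbol to fv xfv vxf vxf fv xfv vxf fv fv xfv vxf vxf fv vxf fv xfv vxf fv fv xfv vxf; joining the 21 pieces gives the next term.

fvxfvvxfvxffvxfvvxffvfvxfvvxfvxffvvxffvxfvvxffvfvxfvvxf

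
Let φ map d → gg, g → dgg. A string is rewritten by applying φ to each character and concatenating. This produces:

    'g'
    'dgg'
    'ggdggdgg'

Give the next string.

dggdggggdggdggggdggdgg

Apply φ to ggdggdgg symbol by symbol: g→dgg, g→dgg, d→gg, g→dgg, g→dgg, d→gg, g→dgg, g→dgg; joined: dgg dgg gg dgg dgg gg dgg dgg.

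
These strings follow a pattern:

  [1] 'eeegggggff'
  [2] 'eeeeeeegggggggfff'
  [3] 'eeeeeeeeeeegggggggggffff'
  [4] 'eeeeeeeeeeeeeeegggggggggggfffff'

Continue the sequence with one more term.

Each string has the form e^{4n-1} g^{2n+3} f^{n+1} (n = 1, 2, …).
At n = 5 the blocks have lengths 19, 13, 6.

eeeeeeeeeeeeeeeeeeegggggggggggggffffff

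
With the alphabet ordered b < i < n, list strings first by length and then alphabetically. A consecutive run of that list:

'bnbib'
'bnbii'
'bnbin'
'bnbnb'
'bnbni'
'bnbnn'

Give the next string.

The successor of bnbnn increments the rightmost position that isn't already n and resets every position after it to b.

bnibb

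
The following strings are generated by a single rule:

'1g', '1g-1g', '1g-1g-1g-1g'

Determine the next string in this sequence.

1g-1g-1g-1g-1g-1g-1g-1g

s(k+1) = s(k)·-·s(k) — each term doubles the last with '-' between the halves.
One more doubling of 1g-1g-1g-1g gives the answer.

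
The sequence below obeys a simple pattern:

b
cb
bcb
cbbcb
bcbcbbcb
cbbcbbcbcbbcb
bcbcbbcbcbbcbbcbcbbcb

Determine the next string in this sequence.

From term 3 onward, concatenate the second-to-last term with the last: b·cb = bcb, cb·bcb = cbbcb, …
Continuing: cbbcbbcbcbbcb · bcbcbbcbcbbcbbcbcbbcb gives term 8.

cbbcbbcbcbbcbbcbcbbcbcbbcbbcbcbbcb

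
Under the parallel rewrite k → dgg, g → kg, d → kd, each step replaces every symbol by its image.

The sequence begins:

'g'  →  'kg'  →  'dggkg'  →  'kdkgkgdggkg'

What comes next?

dggkddggkgdggkgkdkgkgdggkg

Rewriting each symbol of kdkgkgdggkg: k→dgg, d→kd, k→dgg, g→kg, k→dgg, g→kg, d→kd, g→kg, g→kg, k→dgg, g→kg, which concatenates to dgg kd dgg kg dgg kg kd kg kg dgg kg.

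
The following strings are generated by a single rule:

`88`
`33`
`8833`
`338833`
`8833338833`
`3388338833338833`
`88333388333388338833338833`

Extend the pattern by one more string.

Each term (from the third on) is the two preceding terms concatenated in order: term 3 = 88·33 = 8833.
Continuing: 3388338833338833 · 88333388333388338833338833 gives term 8.

338833883333883388333388333388338833338833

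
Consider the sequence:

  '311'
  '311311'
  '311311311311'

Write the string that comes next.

s(k+1) = s(k)·s(k) — each term doubles the last.
One more doubling of 311311311311 gives the answer.

311311311311311311311311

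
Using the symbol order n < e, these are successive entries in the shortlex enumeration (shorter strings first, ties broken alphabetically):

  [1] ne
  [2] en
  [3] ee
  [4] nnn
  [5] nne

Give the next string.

Find the rightmost character of nne below e, bump it to the next letter, and reset everything to its right to n.

nen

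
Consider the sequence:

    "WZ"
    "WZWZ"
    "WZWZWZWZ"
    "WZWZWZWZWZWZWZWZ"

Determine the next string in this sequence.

s(k+1) = s(k)·s(k) — each term doubles the last.
Doubling WZWZWZWZWZWZWZWZ:

WZWZWZWZWZWZWZWZWZWZWZWZWZWZWZWZ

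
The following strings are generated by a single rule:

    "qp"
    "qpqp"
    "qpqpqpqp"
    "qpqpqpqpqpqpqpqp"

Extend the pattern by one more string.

Every step duplicates the string.
Doubling qpqpqpqpqpqpqpqp:

qpqpqpqpqpqpqpqpqpqpqpqpqpqpqpqp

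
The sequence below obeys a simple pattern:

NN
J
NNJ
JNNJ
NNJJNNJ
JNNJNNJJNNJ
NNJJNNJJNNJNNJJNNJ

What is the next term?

Each term (from the third on) is the two preceding terms concatenated in order: term 3 = NN·J = NNJ.
Continuing: JNNJNNJJNNJ · NNJJNNJJNNJNNJJNNJ gives term 8.

JNNJNNJJNNJNNJJNNJJNNJNNJJNNJ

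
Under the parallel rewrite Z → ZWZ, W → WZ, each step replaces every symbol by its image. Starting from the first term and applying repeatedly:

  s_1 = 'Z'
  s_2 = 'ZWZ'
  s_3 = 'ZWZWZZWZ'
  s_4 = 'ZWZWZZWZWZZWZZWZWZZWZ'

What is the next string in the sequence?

ZWZWZZWZWZZWZZWZWZZWZWZZWZZWZWZZWZZWZWZZWZWZZWZZWZWZZWZ

Applying the rule to each of the 21 symbols of ZWZWZZWZWZZWZZWZWZZWZ gives the pieces ZWZ WZ ZWZ WZ ZWZ ZWZ WZ ZWZ WZ ZWZ ZWZ WZ ZWZ ZWZ WZ ZWZ WZ ZWZ ZWZ WZ ZWZ, which concatenate to the answer.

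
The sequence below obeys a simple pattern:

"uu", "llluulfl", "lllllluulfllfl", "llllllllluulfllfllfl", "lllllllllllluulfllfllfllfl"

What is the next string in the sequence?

llllllllllllllluulfllfllfllfllfl

s(k+1) = lll·s(k)·lfl, so each term gains lll as a prefix and lfl as a suffix.
So the next term is lll·lllllllllllluulfllfllfllfl·lfl.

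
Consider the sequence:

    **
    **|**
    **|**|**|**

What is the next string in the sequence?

**|**|**|**|**|**|**|**

Every step duplicates the string with '|' between the halves.
So the next term is two copies of **|**|**|** with '|' between the halves.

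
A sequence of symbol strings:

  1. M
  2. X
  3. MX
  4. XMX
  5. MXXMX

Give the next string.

From term 3 onward, concatenate the second-to-last term with the last: M·X = MX, X·MX = XMX, …
So term 6 is XMX·MXXMX.

XMXMXXMX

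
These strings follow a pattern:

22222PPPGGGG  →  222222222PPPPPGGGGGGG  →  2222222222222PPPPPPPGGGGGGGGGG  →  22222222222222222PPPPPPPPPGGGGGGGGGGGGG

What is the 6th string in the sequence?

2222222222222222222222222PPPPPPPPPPPPPGGGGGGGGGGGGGGGGGGG

The n-th term is 4n+1 2's then 2n+1 P's then 3n+1 G's (n = 1, 2, …).
At n = 6 the blocks have lengths 25, 13, 19.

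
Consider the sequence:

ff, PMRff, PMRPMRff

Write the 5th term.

Each term is the previous one with PMR prepended.
From PMRPMRff, 2 further steps: PMRPMRff → PMRPMRPMRff → (answer).

PMRPMRPMRPMRff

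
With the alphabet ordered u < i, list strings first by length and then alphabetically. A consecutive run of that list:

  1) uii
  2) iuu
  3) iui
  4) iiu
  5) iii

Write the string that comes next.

uuuu

iii is the last string of length 3, so the next is the first of length 4: u repeated 4 times.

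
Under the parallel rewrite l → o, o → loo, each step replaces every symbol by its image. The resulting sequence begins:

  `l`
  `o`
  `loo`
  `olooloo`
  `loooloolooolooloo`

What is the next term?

φ(loooloolooolooloo) expands symbol-by-symbol to o loo loo loo o loo loo o loo loo loo o loo loo o loo loo; joining the 17 pieces gives the next term.

olooloolooolooloooloolooloooloolooolooloo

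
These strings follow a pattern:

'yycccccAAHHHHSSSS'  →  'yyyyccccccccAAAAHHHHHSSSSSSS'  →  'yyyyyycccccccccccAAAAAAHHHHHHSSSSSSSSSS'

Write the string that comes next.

yyyyyyyyccccccccccccccAAAAAAAAHHHHHHHSSSSSSSSSSSSS

Term n consists of 2n y's, followed by 3n+2 c's, followed by 2n A's, followed by n+3 H's, followed by 3n+1 S's (n = 1, 2, …).
For the next term, n = 4, so the run lengths are 8, 14, 8, 7, 13.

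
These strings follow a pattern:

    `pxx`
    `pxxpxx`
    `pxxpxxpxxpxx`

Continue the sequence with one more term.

pxxpxxpxxpxxpxxpxxpxxpxx

s(k+1) = s(k)·s(k) — each term doubles the last.
So the next term is two copies of pxxpxxpxxpxx.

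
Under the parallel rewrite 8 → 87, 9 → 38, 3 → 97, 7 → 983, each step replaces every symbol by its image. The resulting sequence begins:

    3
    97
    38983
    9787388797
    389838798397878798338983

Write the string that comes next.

Applying the rule to each of the 24 symbols of 389838798397878798338983 gives the pieces 97 87 38 87 97 87 983 38 87 97 38 983 87 983 87 983 38 87 97 97 87 38 87 97, which concatenate to the answer.

9787388797879833887973898387983879833887979787388797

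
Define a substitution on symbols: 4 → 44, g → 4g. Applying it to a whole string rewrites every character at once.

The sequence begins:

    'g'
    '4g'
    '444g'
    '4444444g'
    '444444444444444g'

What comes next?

Applying the rule to each of the 16 symbols of 444444444444444g gives the pieces 44 44 44 44 44 44 44 44 44 44 44 44 44 44 44 4g, which concatenate to the answer.

4444444444444444444444444444444g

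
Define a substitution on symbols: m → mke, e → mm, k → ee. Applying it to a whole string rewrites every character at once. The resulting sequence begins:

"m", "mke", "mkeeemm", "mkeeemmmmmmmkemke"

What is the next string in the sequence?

mkeeemmmmmmmkemkemkemkemkemkemkeeemmmkeeemm

Applying the rule to each of the 17 symbols of mkeeemmmmmmmkemke gives the pieces mke ee mm mm mm mke mke mke mke mke mke mke ee mm mke ee mm, which concatenate to the answer.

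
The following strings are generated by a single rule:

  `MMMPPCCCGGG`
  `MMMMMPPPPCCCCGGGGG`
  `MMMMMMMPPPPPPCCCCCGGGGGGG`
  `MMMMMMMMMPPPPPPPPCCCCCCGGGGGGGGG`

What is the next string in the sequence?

MMMMMMMMMMMPPPPPPPPPPCCCCCCCGGGGGGGGGGG

Reading off run lengths: M runs 3, 5, 7, 9; P runs 2, 4, 6, 8; C runs 3, 4, 5, 6; G runs 3, 5, 7, 9 — each is linear in n (n = 1, 2, …).
At n = 5 the blocks have lengths 11, 10, 7, 11.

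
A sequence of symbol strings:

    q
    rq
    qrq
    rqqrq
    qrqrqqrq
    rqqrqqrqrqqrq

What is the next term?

Each term (from the third on) is the two preceding terms concatenated in order: term 3 = q·rq = qrq.
The next term joins qrqrqqrq and rqqrqqrqrqqrq.

qrqrqqrqrqqrqqrqrqqrq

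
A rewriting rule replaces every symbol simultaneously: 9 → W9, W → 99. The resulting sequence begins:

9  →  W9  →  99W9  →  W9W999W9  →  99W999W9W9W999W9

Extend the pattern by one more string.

φ(99W999W9W9W999W9) expands symbol-by-symbol to W9 W9 99 W9 W9 W9 99 W9 99 W9 99 W9 W9 W9 99 W9; joining the 16 pieces gives the next term.

W9W999W9W9W999W999W999W9W9W999W9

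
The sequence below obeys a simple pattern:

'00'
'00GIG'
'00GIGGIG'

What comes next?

Each term is the previous one with GIG appended.
Applying this once more to 00GIGGIG:

00GIGGIGGIG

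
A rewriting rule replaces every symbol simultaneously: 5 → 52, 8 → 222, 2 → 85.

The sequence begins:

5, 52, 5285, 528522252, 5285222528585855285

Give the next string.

5285222528585855285222522225222252528522252

Applying the rule to each of the 19 symbols of 5285222528585855285 gives the pieces 52 85 222 52 85 85 85 52 85 222 52 222 52 222 52 52 85 222 52, which concatenate to the answer.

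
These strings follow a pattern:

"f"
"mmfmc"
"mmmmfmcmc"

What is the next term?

Each term wraps the previous one in mm on the left and mc on the right.
Applying this once more to mmmmfmcmc:

mmmmmmfmcmcmc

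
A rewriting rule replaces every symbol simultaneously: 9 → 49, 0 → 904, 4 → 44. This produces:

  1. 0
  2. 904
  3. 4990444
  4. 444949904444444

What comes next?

Applying the rule to each of the 15 symbols of 444949904444444 gives the pieces 44 44 44 49 44 49 49 904 44 44 44 44 44 44 44, which concatenate to the answer.

4444444944494990444444444444444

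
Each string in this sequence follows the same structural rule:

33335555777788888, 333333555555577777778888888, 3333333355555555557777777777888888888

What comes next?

33333333335555555555555777777777777788888888888

Term n consists of 2n+2 3's, followed by 3n+1 5's, followed by 3n+1 7's, followed by 2n+3 8's (n = 1, 2, …).
For the next term, n = 4, so the run lengths are 10, 13, 13, 11.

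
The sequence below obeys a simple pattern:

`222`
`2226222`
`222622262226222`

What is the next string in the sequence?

Each string is two copies of the previous one joined by '6'.
Doubling 222622262226222 with '6' between the halves:

2226222622262226222622262226222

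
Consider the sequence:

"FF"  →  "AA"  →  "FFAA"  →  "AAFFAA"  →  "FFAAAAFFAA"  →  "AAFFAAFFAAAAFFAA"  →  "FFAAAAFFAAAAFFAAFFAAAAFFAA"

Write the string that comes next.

AAFFAAFFAAAAFFAAFFAAAAFFAAAAFFAAFFAAAAFFAA

This is a Fibonacci-style word recurrence s(k) = s(k−2)·s(k−1): e.g. FF·AA = FFAA.
Continuing: AAFFAAFFAAAAFFAA · FFAAAAFFAAAAFFAAFFAAAAFFAA gives term 8.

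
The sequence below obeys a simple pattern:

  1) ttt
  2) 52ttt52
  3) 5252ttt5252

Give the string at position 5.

Every step adds 52 to the front and 52 to the end of the previous string.
From 5252ttt5252, 2 further steps: 5252ttt5252 → 525252ttt525252 → (answer).

52525252ttt52525252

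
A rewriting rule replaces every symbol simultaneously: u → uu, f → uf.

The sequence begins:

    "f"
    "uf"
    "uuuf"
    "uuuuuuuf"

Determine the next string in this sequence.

Rewriting each symbol of uuuuuuuf: u→uu, u→uu, u→uu, u→uu, u→uu, u→uu, u→uu, f→uf, which concatenates to uu uu uu uu uu uu uu uf.

uuuuuuuuuuuuuuuf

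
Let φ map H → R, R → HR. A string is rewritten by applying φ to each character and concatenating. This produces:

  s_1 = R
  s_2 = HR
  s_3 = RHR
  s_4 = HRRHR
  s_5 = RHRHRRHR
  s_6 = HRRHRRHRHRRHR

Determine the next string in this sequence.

RHRHRRHRHRRHRRHRHRRHR

Applying the rule to each of the 13 symbols of HRRHRRHRHRRHR gives the pieces R HR HR R HR HR R HR R HR HR R HR, which concatenate to the answer.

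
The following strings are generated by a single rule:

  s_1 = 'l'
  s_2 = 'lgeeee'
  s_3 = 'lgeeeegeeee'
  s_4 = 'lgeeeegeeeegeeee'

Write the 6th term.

Each term is the previous one with geeee appended.
From lgeeeegeeeegeeee, 2 further steps: lgeeeegeeeegeeee → lgeeeegeeeegeeeegeeee → (answer).

lgeeeegeeeegeeeegeeeegeeee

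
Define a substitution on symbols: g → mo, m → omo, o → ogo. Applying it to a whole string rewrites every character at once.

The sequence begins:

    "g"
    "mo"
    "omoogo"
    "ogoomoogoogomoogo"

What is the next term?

φ(ogoomoogoogomoogo) expands symbol-by-symbol to ogo mo ogo ogo omo ogo ogo mo ogo ogo mo ogo omo ogo ogo mo ogo; joining the 17 pieces gives the next term.

ogomoogoogoomoogoogomoogoogomoogoomoogoogomoogo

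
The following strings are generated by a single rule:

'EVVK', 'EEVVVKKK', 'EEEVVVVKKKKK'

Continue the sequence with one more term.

EEEEVVVVVKKKKKKK

Each string has the form E^{n} V^{n+1} K^{2n-1} (n = 1, 2, …).
Setting n = 4 gives 4, 5, 7 characters in each block.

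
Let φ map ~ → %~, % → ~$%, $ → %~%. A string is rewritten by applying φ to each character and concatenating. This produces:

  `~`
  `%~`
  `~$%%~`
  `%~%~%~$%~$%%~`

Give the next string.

Applying the rule to each of the 13 symbols of %~%~%~$%~$%%~ gives the pieces ~$% %~ ~$% %~ ~$% %~ %~% ~$% %~ %~% ~$% ~$% %~, which concatenate to the answer.

~$%%~~$%%~~$%%~%~%~$%%~%~%~$%~$%%~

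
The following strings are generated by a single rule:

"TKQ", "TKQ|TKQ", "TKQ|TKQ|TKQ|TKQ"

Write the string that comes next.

TKQ|TKQ|TKQ|TKQ|TKQ|TKQ|TKQ|TKQ

Every step duplicates the string with '|' between the halves.
So the next term is two copies of TKQ|TKQ|TKQ|TKQ with '|' between the halves.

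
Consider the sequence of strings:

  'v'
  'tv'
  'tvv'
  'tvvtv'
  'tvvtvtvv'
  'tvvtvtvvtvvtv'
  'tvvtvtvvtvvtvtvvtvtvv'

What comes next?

tvvtvtvvtvvtvtvvtvtvvtvvtvtvvtvvtv

This is a Fibonacci-style word recurrence s(k) = s(k−1)·s(k−2): e.g. tv·v = tvv.
So term 8 is tvvtvtvvtvvtvtvvtvtvv·tvvtvtvvtvvtv.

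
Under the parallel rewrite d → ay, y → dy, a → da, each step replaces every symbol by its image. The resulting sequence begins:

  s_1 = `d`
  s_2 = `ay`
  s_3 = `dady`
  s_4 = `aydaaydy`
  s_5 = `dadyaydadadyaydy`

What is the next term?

Replace each of the 16 characters of dadyaydadadyaydy in place — ay da ay dy da dy ay da ay da ay dy da dy ay dy — and concatenate.

aydaaydydadyaydaaydaaydydadyaydy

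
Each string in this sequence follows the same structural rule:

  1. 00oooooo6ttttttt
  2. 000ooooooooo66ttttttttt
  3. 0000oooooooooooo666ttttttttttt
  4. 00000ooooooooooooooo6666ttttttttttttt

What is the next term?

Reading off run lengths: 0 runs 2, 3, 4, 5; o runs 6, 9, 12, 15; 6 runs 1, 2, 3, 4; t runs 7, 9, 11, 13 — each is linear in n, where the shown terms are n = 2, 3, 4, 5.
For the next term, n = 6, so the run lengths are 6, 18, 5, 15.

000000oooooooooooooooooo66666ttttttttttttttt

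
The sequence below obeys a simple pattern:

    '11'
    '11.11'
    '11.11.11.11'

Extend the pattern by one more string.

11.11.11.11.11.11.11.11

s(k+1) = s(k)·.·s(k) — each term doubles the last with '.' between the halves.
One more doubling of 11.11.11.11 gives the answer.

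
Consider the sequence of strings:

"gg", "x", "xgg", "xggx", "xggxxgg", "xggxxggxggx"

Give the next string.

This is a Fibonacci-style word recurrence s(k) = s(k−1)·s(k−2): e.g. x·gg = xgg.
So term 7 is xggxxggxggx·xggxxgg.

xggxxggxggxxggxxgg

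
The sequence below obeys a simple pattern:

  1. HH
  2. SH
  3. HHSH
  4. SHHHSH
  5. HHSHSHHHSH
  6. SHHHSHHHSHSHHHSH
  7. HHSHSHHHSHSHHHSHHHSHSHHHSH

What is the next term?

This is a Fibonacci-style word recurrence s(k) = s(k−2)·s(k−1): e.g. HH·SH = HHSH.
The next term joins SHHHSHHHSHSHHHSH and HHSHSHHHSHSHHHSHHHSHSHHHSH.

SHHHSHHHSHSHHHSHHHSHSHHHSHSHHHSHHHSHSHHHSH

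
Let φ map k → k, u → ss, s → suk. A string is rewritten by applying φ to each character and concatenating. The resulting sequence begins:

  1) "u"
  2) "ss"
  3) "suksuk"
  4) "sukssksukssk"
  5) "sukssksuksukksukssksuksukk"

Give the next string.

Replace each of the 26 characters of sukssksuksukksukssksuksukk in place — suk ss k suk suk k suk ss k suk ss k k suk ss k suk suk k suk ss k suk ss k k — and concatenate.

sukssksuksukksukssksuksskksukssksuksukksukssksuksskk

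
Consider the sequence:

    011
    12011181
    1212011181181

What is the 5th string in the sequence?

12121212011181181181181

Every step adds 12 to the front and 181 to the end of the previous string.
From 1212011181181, 2 further steps: 1212011181181 → 121212011181181181 → (answer).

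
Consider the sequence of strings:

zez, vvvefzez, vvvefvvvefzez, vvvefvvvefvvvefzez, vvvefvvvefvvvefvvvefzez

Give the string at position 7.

vvvefvvvefvvvefvvvefvvvefvvvefzez

The strings grow by a fixed prefix vvvef each time.
From vvvefvvvefvvvefvvvefzez, 2 further steps: vvvefvvvefvvvefvvvefzez → vvvefvvvefvvvefvvvefvvvefzez → (answer).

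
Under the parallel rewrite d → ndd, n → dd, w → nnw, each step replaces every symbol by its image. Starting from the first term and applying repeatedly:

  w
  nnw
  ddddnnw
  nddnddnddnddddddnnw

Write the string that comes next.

ddnddnddddnddnddddnddnddddnddnddnddnddnddnddddddnnw

φ(nddnddnddnddddddnnw) expands symbol-by-symbol to dd ndd ndd dd ndd ndd dd ndd ndd dd ndd ndd ndd ndd ndd ndd dd dd nnw; joining the 19 pieces gives the next term.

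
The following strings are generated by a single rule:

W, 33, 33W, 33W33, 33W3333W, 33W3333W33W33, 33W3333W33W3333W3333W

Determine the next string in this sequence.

From term 3 onward, concatenate the last term with the second-to-last: 33·W = 33W, 33W·33 = 33W33, …
Continuing: 33W3333W33W3333W3333W · 33W3333W33W33 gives term 8.

33W3333W33W3333W3333W33W3333W33W33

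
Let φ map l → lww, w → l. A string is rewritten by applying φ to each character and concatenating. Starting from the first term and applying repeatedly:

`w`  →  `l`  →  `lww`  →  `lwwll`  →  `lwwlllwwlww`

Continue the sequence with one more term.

Expanding lwwlllwwlww: l→lww, w→l, w→l, l→lww, l→lww, l→lww, w→l, w→l, l→lww, w→l, w→l. Concatenated: lww l l lww lww lww l l lww l l.

lwwlllwwlwwlwwlllwwll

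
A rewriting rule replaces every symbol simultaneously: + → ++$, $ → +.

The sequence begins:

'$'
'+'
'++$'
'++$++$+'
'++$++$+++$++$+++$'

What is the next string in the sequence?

++$++$+++$++$+++$++$++$+++$++$+++$++$++$+

Replace each of the 17 characters of ++$++$+++$++$+++$ in place — ++$ ++$ + ++$ ++$ + ++$ ++$ ++$ + ++$ ++$ + ++$ ++$ ++$ + — and concatenate.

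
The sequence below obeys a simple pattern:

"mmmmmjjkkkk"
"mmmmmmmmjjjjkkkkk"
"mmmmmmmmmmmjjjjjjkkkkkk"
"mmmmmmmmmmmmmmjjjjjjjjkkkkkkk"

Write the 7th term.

mmmmmmmmmmmmmmmmmmmmmmmjjjjjjjjjjjjjjkkkkkkkkkk

Each string has the form m^{3n+2} j^{2n} k^{n+3} (n = 1, 2, …).
Setting n = 7 gives 23, 14, 10 characters in each block.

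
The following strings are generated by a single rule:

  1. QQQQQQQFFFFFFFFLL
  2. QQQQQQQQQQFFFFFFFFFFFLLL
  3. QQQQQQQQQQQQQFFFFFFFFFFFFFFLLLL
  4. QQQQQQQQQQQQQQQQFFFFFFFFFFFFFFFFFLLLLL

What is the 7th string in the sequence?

QQQQQQQQQQQQQQQQQQQQQQQQQFFFFFFFFFFFFFFFFFFFFFFFFFFLLLLLLLL

Reading off run lengths: Q runs 7, 10, 13, 16; F runs 8, 11, 14, 17; L runs 2, 3, 4, 5 — each is linear in n, where the shown terms are n = 2, 3, 4, 5.
For term 7, n = 8, so the run lengths are 25, 26, 8.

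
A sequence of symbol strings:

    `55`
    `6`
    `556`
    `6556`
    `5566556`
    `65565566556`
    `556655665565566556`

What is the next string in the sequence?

65565566556556655665565566556

Each term (from the third on) is the two preceding terms concatenated in order: term 3 = 55·6 = 556.
So term 8 is 65565566556·556655665565566556.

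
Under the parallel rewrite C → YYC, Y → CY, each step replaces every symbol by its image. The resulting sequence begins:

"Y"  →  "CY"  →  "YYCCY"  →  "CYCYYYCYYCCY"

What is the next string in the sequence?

YYCCYYYCCYCYCYYYCCYCYYYCYYCCY

Expanding CYCYYYCYYCCY: C→YYC, Y→CY, C→YYC, Y→CY, Y→CY, Y→CY, C→YYC, Y→CY, Y→CY, C→YYC, C→YYC, Y→CY. Concatenated: YYC CY YYC CY CY CY YYC CY CY YYC YYC CY.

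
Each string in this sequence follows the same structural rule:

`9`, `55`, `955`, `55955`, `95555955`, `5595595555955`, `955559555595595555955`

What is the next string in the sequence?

From term 3 onward, concatenate the second-to-last term with the last: 9·55 = 955, 55·955 = 55955, …
The next term joins 5595595555955 and 955559555595595555955.

5595595555955955559555595595555955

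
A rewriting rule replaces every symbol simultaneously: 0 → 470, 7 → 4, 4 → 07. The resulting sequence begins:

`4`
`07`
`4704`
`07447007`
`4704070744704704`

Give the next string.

07447007470447040707447007447007

Replace each of the 16 characters of 4704070744704704 in place — 07 4 470 07 470 4 470 4 07 07 4 470 07 4 470 07 — and concatenate.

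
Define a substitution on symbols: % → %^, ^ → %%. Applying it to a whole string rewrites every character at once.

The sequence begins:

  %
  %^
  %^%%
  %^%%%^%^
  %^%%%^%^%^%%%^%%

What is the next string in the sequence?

φ(%^%%%^%^%^%%%^%%) expands symbol-by-symbol to %^ %% %^ %^ %^ %% %^ %% %^ %% %^ %^ %^ %% %^ %^; joining the 16 pieces gives the next term.

%^%%%^%^%^%%%^%%%^%%%^%^%^%%%^%^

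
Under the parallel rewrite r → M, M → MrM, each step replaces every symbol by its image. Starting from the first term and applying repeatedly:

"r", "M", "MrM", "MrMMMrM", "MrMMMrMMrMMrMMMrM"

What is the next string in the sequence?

Rewriting the 17 symbols of MrMMMrMMrMMrMMMrM one by one yields MrM M MrM MrM MrM M MrM MrM M MrM MrM M MrM MrM MrM M MrM; concatenated:

MrMMMrMMrMMrMMMrMMrMMMrMMrMMMrMMrMMrMMMrM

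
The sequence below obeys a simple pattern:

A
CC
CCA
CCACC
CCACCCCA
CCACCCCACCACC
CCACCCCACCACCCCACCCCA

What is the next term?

Each term (from the third on) is the previous term followed by the one before it: term 3 = CC·A = CCA.
So term 8 is CCACCCCACCACCCCACCCCA·CCACCCCACCACC.

CCACCCCACCACCCCACCCCACCACCCCACCACC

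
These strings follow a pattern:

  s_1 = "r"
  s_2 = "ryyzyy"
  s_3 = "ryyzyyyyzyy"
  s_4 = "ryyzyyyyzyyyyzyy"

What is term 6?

ryyzyyyyzyyyyzyyyyzyyyyzyy

Each term is the previous one with yyzyy appended.
From ryyzyyyyzyyyyzyy, 2 further steps: ryyzyyyyzyyyyzyy → ryyzyyyyzyyyyzyyyyzyy → (answer).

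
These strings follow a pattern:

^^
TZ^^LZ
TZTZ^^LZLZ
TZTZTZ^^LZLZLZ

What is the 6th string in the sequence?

s(k+1) = TZ·s(k)·LZ, so each term gains TZ as a prefix and LZ as a suffix.
From TZTZTZ^^LZLZLZ, 2 further steps: TZTZTZ^^LZLZLZ → TZTZTZTZ^^LZLZLZLZ → (answer).

TZTZTZTZTZ^^LZLZLZLZLZ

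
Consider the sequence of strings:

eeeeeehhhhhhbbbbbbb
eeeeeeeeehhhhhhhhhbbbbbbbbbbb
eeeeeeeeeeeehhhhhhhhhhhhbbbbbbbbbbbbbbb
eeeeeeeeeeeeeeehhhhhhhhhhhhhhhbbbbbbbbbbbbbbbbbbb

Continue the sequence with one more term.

Each string has the form e^{3n} h^{3n} b^{4n-1}, where the shown terms are n = 2, 3, 4, 5.
Setting n = 6 gives 18, 18, 23 characters in each block.

eeeeeeeeeeeeeeeeeehhhhhhhhhhhhhhhhhhbbbbbbbbbbbbbbbbbbbbbbb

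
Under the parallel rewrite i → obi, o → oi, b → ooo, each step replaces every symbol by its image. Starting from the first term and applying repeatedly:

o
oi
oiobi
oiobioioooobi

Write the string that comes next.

Rewriting the 13 symbols of oiobioioooobi one by one yields oi obi oi ooo obi oi obi oi oi oi oi ooo obi; concatenated:

oiobioioooobioiobioioioioioooobi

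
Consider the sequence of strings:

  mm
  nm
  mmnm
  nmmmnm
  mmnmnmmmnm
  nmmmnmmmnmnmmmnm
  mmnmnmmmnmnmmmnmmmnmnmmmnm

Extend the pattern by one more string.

nmmmnmmmnmnmmmnmmmnmnmmmnmnmmmnmmmnmnmmmnm

This is a Fibonacci-style word recurrence s(k) = s(k−2)·s(k−1): e.g. mm·nm = mmnm.
Continuing: nmmmnmmmnmnmmmnm · mmnmnmmmnmnmmmnmmmnmnmmmnm gives term 8.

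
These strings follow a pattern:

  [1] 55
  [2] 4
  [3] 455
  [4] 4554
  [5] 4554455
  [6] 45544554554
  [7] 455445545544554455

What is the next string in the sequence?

This is a Fibonacci-style word recurrence s(k) = s(k−1)·s(k−2): e.g. 4·55 = 455.
The next term joins 455445545544554455 and 45544554554.

45544554554455445545544554554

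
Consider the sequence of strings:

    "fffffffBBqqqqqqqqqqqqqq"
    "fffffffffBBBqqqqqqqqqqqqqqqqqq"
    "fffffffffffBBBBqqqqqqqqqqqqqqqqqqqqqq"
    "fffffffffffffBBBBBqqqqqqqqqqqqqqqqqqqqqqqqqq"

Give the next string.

fffffffffffffffBBBBBBqqqqqqqqqqqqqqqqqqqqqqqqqqqqqq

Reading off run lengths: f runs 7, 9, 11, 13; B runs 2, 3, 4, 5; q runs 14, 18, 22, 26 — each is linear in n, where the shown terms are n = 3, 4, 5, 6.
Setting n = 7 gives 15, 6, 30 characters in each block.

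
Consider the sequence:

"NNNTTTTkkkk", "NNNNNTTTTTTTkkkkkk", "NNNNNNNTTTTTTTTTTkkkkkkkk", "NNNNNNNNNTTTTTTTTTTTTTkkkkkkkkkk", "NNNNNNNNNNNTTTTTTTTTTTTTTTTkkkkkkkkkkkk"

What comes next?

NNNNNNNNNNNNNTTTTTTTTTTTTTTTTTTTkkkkkkkkkkkkkk

The n-th term is 2n-1 N's then 3n-2 T's then 2n k's, where the shown terms are n = 2, 3, 4, 5, 6.
Setting n = 7 gives 13, 19, 14 characters in each block.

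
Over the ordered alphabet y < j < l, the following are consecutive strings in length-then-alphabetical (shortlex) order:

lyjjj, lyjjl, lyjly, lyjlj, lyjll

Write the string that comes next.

lylyy

The successor of lyjll increments the rightmost position that isn't already l and resets every position after it to y.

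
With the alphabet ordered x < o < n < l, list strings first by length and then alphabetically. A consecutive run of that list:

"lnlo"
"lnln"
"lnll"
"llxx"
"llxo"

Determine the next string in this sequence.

llxn

Find the rightmost character of llxo below l, bump it to the next letter, and reset everything to its right to x.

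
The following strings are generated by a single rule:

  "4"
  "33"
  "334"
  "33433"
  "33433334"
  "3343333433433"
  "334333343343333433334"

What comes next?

This is a Fibonacci-style word recurrence s(k) = s(k−1)·s(k−2): e.g. 33·4 = 334.
Continuing: 334333343343333433334 · 3343333433433 gives term 8.

3343333433433334333343343333433433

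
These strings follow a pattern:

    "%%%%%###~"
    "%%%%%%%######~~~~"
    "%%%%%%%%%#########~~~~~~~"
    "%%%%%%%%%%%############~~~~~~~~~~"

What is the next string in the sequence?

%%%%%%%%%%%%%###############~~~~~~~~~~~~~

Term n consists of 2n+3 %'s, followed by 3n #'s, followed by 3n-2 ~'s (n = 1, 2, …).
At n = 5 the blocks have lengths 13, 15, 13.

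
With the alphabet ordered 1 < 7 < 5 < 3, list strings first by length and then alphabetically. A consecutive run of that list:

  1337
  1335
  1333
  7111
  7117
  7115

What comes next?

Find the rightmost character of 7115 below 3, bump it to the next letter, and reset everything to its right to 1.

7113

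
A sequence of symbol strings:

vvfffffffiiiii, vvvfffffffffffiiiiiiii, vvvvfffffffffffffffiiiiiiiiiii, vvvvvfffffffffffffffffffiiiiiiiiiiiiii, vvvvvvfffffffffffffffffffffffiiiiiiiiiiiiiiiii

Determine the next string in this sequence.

The n-th term is n v's then 4n-1 f's then 3n-1 i's, where the shown terms are n = 2, 3, 4, 5, 6.
For the next term, n = 7, so the run lengths are 7, 27, 20.

vvvvvvvfffffffffffffffffffffffffffiiiiiiiiiiiiiiiiiiii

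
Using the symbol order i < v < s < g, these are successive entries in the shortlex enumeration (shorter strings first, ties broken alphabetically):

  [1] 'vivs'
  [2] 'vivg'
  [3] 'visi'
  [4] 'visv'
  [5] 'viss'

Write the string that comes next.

visg

The successor of viss increments the rightmost position that isn't already g and resets every position after it to i.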